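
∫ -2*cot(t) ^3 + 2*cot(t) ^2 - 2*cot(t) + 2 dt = (cot(t) - 1)^2 + C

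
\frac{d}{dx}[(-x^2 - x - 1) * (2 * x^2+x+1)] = -8*x^3 - 9*x^2 - 8*x - 2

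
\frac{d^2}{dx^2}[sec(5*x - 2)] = 50*tan(5*x - 2)^2*sec(5*x - 2) + 25*sec(5*x - 2)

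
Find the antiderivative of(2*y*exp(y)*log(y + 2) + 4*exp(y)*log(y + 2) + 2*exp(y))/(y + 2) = 2*exp(y)*log(y + 2) + C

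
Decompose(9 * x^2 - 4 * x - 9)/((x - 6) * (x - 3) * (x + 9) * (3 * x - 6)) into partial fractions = -7/(55*(x + 9)) + 19/(132*(x - 2)) - 5/(9*(x - 3)) + 97/(180*(x - 6))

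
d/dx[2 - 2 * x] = -2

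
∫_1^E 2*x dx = -1 + exp(2)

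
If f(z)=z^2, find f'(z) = 2*z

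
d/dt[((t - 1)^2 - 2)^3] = 6*t^5 - 30*t^4 + 36*t^3 + 12*t^2 - 18*t - 6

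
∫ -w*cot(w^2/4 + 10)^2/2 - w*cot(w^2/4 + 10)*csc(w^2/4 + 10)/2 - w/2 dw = cot(w^2/4 + 10) + csc(w^2/4 + 10) + C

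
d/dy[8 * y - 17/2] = 8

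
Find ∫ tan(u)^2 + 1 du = tan(u) + C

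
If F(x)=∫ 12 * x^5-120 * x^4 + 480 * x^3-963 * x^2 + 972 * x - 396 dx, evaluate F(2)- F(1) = -3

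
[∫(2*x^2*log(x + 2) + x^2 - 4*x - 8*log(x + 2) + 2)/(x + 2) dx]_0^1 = -2*log(2) - log(3)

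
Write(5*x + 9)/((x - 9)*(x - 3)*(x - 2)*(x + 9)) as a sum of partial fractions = 1/(66*(x + 9)) + 19/(77*(x - 2)) - 1/(3*(x - 3)) + 1/(14*(x - 9))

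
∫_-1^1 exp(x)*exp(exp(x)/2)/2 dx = -exp(exp(-1)/2) + exp(E/2)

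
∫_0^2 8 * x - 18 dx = -20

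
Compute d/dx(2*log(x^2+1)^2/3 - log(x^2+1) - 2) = (8*x*log(x^2 + 1) - 6*x)/(3*x^2 + 3)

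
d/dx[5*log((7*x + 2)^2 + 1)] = (490*x + 140)/(49*x^2 + 28*x + 5)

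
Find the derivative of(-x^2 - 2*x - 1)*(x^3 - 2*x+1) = -5*x^4 - 8*x^3 + 3*x^2 + 6*x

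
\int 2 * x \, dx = x^2 + C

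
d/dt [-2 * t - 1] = -2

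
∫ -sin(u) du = cos(u) + C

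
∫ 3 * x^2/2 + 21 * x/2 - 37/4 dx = x^3/2 + 21*x^2/4 - 37*x/4 + C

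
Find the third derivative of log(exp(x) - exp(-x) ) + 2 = (8*exp(4*x) + 8*exp(2*x))/(exp(6*x) - 3*exp(4*x) + 3*exp(2*x) - 1)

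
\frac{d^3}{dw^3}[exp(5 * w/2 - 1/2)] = 125*exp(5*w/2 - 1/2)/8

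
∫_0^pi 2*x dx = pi^2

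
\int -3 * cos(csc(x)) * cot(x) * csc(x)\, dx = 3*sin(csc(x)) + C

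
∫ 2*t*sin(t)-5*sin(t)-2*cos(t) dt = (5 - 2*t)*cos(t) + C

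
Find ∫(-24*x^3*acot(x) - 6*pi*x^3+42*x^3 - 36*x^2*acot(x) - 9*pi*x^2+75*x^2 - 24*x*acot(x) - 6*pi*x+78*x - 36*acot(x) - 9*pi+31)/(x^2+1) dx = -(3*x^2 + 9*x - 8)*(4*acot(x) - 7 + pi) + C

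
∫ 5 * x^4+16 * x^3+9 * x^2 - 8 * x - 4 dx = x^5 + 4*x^4 + 3*x^3 - 4*x^2 - 4*x + C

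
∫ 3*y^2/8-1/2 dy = y^3/8 - y/2 + C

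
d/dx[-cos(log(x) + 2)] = sin(log(x) + 2)/x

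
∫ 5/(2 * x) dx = 5*log(x)/2 + C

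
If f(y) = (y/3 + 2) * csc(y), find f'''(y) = (y*cos(y)/(3*sin(y)) - 2*y*cos(y)/sin(y)^3 - 1 + 2*cos(y)/sin(y) + 2/sin(y)^2 - 12*cos(y)/sin(y)^3)/sin(y)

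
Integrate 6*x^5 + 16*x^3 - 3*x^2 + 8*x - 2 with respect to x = x^6 + 4*x^4 - x^3 + 4*x^2 - 2*x + C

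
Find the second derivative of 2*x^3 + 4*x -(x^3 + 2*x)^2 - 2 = -30*x^4 - 48*x^2 + 12*x - 8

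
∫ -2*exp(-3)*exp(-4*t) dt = exp(-4*t - 3)/2 + C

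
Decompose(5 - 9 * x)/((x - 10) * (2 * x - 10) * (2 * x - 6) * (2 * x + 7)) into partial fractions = -73/(5967*(2*x + 7)) - 11/(364*(x - 3)) + 1/(17*(x - 5)) - 17/(756*(x - 10))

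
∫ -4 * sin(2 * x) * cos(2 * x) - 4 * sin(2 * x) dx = 4*cos(x)^4 + C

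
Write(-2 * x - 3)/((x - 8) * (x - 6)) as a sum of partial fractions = 15/(2*(x - 6)) - 19/(2*(x - 8))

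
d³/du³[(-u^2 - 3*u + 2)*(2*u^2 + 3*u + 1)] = -48*u - 54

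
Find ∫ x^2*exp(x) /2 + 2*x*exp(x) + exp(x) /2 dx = (x^2 + 2*x - 1)*exp(x)/2 + C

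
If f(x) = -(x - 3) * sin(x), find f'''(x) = x*cos(x) + 3*sin(x) - 3*cos(x)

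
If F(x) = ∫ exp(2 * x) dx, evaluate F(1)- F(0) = E*(E - exp(-1))/2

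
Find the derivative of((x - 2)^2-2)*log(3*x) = (2*x^2*log(x) + x^2 + 2*x^2*log(3) - 4*x*log(x) - 4*x*log(3) - 4*x + 2)/x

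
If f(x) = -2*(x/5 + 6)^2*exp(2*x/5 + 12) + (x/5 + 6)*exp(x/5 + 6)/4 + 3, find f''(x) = -8*x^2*exp(2*x/5 + 12)/625 + x*exp(x/5 + 6)/500 - 112*x*exp(2*x/5 + 12)/125 + 2*exp(x/5 + 6)/25 - 388*exp(2*x/5 + 12)/25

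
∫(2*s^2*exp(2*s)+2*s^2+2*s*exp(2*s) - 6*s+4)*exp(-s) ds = 4*(s^2 - s + 1)*sinh(s) + C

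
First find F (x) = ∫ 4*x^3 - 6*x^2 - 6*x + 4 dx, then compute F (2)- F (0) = -4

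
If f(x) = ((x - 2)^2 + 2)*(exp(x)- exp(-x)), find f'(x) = (x^2*exp(2*x) + x^2 - 2*x*exp(2*x) - 6*x + 2*exp(2*x) + 10)*exp(-x)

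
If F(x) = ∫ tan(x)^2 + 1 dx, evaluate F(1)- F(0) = tan(1)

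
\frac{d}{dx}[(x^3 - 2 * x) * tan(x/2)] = x^3/(2*cos(x/2)^2) + 3*x^2*tan(x/2) - x/cos(x/2)^2 - 2*tan(x/2)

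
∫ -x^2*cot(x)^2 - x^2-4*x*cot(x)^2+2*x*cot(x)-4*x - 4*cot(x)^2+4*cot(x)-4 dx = (x + 2)^2*cot(x) + C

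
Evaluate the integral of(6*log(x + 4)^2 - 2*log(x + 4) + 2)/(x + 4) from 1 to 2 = -2*log(5)^3 - 2*log(5) - log(6)^2 + log(5)^2 + 2*log(6) + 2*log(6)^3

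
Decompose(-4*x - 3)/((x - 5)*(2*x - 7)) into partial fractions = 34/(3*(2*x - 7)) - 23/(3*(x - 5))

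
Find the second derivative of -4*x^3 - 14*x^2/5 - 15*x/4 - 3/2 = -24*x - 28/5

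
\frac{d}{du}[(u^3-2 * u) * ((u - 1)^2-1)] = 5*u^4 - 8*u^3 - 6*u^2 + 8*u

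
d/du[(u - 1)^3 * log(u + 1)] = (3*u^3*log(u + 1) + u^3 - 3*u^2*log(u + 1) - 3*u^2 - 3*u*log(u + 1) + 3*u + 3*log(u + 1) - 1)/(u + 1)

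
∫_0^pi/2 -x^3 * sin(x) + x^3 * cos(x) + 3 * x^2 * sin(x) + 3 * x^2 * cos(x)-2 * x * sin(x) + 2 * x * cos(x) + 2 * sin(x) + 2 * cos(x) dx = pi + pi^3/8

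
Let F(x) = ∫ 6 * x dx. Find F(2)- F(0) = 12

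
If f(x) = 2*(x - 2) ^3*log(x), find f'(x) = (6*x^3*log(x) + 2*x^3 - 24*x^2*log(x) - 12*x^2 + 24*x*log(x) + 24*x - 16)/x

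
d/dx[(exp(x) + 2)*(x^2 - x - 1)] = x^2*exp(x) + x*exp(x) + 4*x - 2*exp(x) - 2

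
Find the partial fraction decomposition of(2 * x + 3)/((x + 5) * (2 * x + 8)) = 7/(2*(x + 5)) - 5/(2*(x + 4))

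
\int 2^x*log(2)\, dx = 2^x + C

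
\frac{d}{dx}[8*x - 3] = 8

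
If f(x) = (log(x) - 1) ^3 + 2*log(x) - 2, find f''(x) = (-3*log(x)^2 + 12*log(x) - 11)/x^2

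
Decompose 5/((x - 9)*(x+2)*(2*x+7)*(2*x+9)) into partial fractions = -2/(27*(2*x + 9)) + 2/(15*(2*x + 7)) - 1/(33*(x + 2)) + 1/(1485*(x - 9))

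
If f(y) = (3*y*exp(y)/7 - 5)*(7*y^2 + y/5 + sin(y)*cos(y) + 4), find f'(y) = 3*y^3*exp(y) + 318*y^2*exp(y)/35 + 3*y*exp(y)*sin(2*y)/14 + 3*y*exp(y)*cos(2*y)/7 + 66*y*exp(y)/35 - 70*y + 3*exp(y)*sin(2*y)/14 + 12*exp(y)/7 - 5*cos(2*y) - 1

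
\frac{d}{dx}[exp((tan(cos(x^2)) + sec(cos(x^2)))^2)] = -4*x*(sin(cos(x^2)) + 1)^2*exp(2*sin(cos(x^2))/cos(cos(x^2))^2)*exp(cos(cos(x^2))^(-2))*exp(tan(cos(x^2))^2)*sin(x^2)/cos(cos(x^2))^3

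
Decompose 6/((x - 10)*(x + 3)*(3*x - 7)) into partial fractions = -27/(184*(3*x - 7)) + 3/(104*(x + 3)) + 6/(299*(x - 10))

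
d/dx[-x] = -1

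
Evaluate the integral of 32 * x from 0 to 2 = 64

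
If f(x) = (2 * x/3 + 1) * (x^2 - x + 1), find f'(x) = 2*x^2 + 2*x/3 - 1/3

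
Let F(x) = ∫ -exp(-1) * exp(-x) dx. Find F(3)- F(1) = -exp(-2) + exp(-4)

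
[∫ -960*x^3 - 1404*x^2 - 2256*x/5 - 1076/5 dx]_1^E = (-8*E - 6)*(6*E/5 + 26 + 36*exp(2) + 30*exp(3)) + 6524/5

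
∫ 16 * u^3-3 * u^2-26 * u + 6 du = 4*u^4 - u^3 - 13*u^2 + 6*u + C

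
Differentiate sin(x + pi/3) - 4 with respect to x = cos(x + pi/3)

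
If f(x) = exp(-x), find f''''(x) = exp(-x)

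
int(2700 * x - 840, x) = 1350*x^2 - 840*x + C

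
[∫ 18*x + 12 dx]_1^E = -25 + (2 + 3*E)^2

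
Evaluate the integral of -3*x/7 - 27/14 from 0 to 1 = -15/7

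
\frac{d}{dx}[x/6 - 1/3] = 1/6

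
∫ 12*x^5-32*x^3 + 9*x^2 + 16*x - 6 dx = 2*x^6 - 8*x^4 + 3*x^3 + 8*x^2 - 6*x + C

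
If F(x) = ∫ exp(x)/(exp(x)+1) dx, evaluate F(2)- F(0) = -log(6) + log(3 + 3*exp(2))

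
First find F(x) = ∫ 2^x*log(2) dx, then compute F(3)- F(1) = 6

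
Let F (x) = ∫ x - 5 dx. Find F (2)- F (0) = -8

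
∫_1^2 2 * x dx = 3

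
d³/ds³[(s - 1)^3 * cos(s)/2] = s^3*sin(s)/2 - 3*s^2*sin(s)/2 - 9*s^2*cos(s)/2 - 15*s*sin(s)/2 + 9*s*cos(s) + 17*sin(s)/2 - 3*cos(s)/2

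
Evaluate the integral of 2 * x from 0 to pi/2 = pi^2/4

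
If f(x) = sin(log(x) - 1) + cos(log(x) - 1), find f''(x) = -2*cos(log(x) - 1)/x^2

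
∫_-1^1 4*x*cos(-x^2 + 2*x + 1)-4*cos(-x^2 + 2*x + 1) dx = -4*sin(2)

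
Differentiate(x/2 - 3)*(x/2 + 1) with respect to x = x/2 - 1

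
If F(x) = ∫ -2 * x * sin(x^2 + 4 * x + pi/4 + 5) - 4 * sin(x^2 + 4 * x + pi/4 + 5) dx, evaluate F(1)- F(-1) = cos(pi/4 + 10) - cos(pi/4 + 2)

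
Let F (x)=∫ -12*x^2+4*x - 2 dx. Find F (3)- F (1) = -92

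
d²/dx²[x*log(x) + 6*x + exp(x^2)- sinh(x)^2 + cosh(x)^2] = (4*x^3*exp(x^2) + 2*x*exp(x^2) + 1)/x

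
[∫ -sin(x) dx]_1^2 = -cos(1) + cos(2)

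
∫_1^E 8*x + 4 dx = -9 + (-2*E - 1)^2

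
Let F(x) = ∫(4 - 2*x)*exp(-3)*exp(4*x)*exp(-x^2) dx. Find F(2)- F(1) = -1 + E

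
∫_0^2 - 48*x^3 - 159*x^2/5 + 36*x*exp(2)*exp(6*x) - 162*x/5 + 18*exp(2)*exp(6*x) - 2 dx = -1728/5 - 2*exp(2) + 14*exp(14)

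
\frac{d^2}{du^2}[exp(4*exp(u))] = 4*exp(u + 4*exp(u)) + 16*exp(2*u + 4*exp(u))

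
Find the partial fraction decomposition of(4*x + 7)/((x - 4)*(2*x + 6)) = 5/(14*(x + 3)) + 23/(14*(x - 4))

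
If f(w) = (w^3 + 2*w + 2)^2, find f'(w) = 6*w^5 + 16*w^3 + 12*w^2 + 8*w + 8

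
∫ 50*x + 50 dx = 25*x^2 + 50*x + C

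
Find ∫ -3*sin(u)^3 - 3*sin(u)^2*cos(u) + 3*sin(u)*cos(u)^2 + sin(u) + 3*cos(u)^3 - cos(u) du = sqrt(2)*sin(2*u)*sin(u + pi/4) + C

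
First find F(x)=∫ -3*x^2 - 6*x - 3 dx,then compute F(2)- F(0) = -26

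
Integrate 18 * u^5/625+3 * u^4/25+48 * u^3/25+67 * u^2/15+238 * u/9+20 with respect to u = 3*u^6/625 + 3*u^5/125 + 12*u^4/25 + 67*u^3/45 + 119*u^2/9 + 20*u + C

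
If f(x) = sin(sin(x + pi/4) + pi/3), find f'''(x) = 3*sin(x + pi/4)*sin(sin(x + pi/4) + pi/3)*cos(x + pi/4) - cos(x + pi/4)^3*cos(sin(x + pi/4) + pi/3) - cos(x + pi/4)*cos(sin(x + pi/4) + pi/3)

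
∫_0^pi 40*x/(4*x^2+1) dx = 5*log(1 + 4*pi^2)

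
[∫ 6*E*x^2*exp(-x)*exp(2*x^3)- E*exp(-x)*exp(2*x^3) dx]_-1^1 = -1 + exp(2)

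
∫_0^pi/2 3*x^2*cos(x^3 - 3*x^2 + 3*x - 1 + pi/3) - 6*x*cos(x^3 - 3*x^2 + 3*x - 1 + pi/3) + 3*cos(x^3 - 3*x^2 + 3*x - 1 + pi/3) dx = -cos(pi/6 + 1) + sin((-1 + pi/2)^3 + pi/3)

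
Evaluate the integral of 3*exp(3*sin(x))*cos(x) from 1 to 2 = -exp(3*sin(1)) + exp(3*sin(2))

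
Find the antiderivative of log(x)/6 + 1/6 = x*log(x)/6 + C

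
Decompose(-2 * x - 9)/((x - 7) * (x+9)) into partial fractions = -9/(16*(x + 9)) - 23/(16*(x - 7))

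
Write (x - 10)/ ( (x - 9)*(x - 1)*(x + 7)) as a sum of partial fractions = -17/(128*(x + 7)) + 9/(64*(x - 1)) - 1/(128*(x - 9))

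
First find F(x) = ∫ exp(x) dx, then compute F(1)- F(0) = -1 + E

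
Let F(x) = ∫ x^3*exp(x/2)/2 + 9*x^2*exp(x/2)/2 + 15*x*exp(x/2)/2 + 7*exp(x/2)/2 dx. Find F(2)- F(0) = -1 + 27*E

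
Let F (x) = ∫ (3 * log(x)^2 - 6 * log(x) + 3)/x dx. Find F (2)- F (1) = (-1 + log(2))^3 + 1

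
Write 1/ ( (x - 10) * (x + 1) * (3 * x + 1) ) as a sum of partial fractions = -9/(62*(3*x + 1)) + 1/(22*(x + 1)) + 1/(341*(x - 10))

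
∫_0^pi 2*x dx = pi^2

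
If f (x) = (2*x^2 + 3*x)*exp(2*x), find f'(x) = 4*x^2*exp(2*x) + 10*x*exp(2*x) + 3*exp(2*x)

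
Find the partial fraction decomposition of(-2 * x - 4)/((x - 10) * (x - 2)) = 1/(x - 2) - 3/(x - 10)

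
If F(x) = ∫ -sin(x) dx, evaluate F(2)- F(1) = -cos(1) + cos(2)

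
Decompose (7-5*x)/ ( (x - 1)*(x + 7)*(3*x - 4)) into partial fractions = 3/(25*(3*x - 4)) + 21/(100*(x + 7)) - 1/(4*(x - 1))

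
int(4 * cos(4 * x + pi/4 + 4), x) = sin(4*x + pi/4 + 4) + C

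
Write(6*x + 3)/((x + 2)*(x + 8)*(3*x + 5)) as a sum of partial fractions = -63/(19*(3*x + 5)) - 15/(38*(x + 8)) + 3/(2*(x + 2))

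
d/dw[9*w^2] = 18*w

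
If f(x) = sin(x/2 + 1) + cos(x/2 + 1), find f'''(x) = -sqrt(2)*cos(x/2 + pi/4 + 1)/8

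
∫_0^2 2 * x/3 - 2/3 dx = 0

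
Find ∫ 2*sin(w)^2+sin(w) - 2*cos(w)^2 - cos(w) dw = -sin(2*w) - sqrt(2)*sin(w + pi/4) + C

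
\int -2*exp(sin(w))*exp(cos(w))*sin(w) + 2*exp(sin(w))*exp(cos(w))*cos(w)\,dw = 2*exp(sqrt(2)*sin(w + pi/4)) + C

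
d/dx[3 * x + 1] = 3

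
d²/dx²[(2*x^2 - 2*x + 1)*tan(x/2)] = x^2*tan(x/2)^3 + x^2*tan(x/2) - x*tan(x/2)^3 + 4*x*tan(x/2)^2 - x*tan(x/2) + 4*x + tan(x/2)^3/2 - 2*tan(x/2)^2 + 9*tan(x/2)/2 - 2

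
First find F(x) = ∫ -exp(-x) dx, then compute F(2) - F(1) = -exp(-1) + exp(-2)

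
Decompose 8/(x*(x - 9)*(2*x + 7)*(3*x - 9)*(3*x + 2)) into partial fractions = -108/(5423*(3*x + 2)) + 128/(116025*(2*x + 7)) - 4/(3861*(x - 3)) + 4/(58725*(x - 9)) + 4/(567*x)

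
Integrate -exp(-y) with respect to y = exp(-y) + C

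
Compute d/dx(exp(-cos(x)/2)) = exp(-cos(x)/2)*sin(x)/2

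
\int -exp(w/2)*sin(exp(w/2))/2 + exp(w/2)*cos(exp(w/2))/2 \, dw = sqrt(2)*sin(exp(w/2) + pi/4) + C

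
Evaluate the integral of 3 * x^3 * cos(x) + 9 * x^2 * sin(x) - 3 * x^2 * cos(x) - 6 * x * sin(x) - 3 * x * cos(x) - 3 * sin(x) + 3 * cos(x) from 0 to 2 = 9*sin(2)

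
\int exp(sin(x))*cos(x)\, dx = exp(sin(x)) + C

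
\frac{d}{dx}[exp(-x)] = -exp(-x)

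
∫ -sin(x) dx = cos(x) + C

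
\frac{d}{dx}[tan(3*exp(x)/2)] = 3*exp(x)/(2*cos(3*exp(x)/2)^2)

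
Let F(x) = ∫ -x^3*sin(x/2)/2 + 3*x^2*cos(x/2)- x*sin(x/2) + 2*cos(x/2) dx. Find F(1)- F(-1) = 6*cos(1/2)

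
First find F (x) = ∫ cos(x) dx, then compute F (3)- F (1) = -sin(1) + sin(3)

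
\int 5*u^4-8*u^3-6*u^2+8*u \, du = u^5 - 2*u^4 - 2*u^3 + 4*u^2 + C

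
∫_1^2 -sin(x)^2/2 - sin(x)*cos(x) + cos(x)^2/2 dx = sqrt(2)*(sin(pi/4 + 4) - sin(pi/4 + 2))/4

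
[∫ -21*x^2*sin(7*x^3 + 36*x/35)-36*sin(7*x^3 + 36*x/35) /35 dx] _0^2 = -1 + cos(2032/35)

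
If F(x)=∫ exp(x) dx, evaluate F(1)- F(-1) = E - exp(-1)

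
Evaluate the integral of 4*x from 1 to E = -2 + 2*exp(2)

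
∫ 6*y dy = 3*y^2 + C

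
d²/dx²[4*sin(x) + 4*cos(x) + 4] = -4*sin(x) - 4*cos(x)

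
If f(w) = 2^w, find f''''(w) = 2^w*log(2)^4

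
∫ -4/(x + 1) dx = -4*log(x + 1) + C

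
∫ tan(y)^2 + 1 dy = tan(y) + C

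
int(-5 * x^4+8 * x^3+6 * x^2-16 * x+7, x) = -x^5 + 2*x^4 + 2*x^3 - 8*x^2 + 7*x + C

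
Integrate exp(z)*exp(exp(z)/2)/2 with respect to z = exp(exp(z)/2) + C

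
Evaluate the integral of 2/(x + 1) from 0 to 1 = -log(3) + log(12)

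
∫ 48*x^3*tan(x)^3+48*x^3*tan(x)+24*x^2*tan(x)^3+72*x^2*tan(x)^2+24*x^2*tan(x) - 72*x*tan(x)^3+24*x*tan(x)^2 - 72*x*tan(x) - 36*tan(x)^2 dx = 12*x*(x - 1)*(2*x + 3)*tan(x)^2 + C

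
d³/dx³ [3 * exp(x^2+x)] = 24*x^3*exp(x^2 + x) + 36*x^2*exp(x^2 + x) + 54*x*exp(x^2 + x) + 21*exp(x^2 + x)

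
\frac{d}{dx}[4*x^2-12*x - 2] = 8*x - 12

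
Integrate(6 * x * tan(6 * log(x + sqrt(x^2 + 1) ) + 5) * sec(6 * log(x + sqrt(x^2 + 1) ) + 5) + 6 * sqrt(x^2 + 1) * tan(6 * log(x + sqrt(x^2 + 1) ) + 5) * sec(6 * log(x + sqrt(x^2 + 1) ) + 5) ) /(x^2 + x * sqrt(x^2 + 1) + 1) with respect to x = sec(6*log(x + sqrt(x^2 + 1)) + 5) + C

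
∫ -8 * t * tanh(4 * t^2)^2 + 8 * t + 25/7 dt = 25*t/7 + tanh(4*t^2) + C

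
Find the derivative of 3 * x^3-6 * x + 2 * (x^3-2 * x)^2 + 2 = 12*x^5 - 32*x^3 + 9*x^2 + 16*x - 6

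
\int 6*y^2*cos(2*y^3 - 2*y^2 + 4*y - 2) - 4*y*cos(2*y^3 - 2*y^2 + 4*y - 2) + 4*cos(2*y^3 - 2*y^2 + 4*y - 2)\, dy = sin(2*y^3 - 2*y^2 + 4*y - 2) + C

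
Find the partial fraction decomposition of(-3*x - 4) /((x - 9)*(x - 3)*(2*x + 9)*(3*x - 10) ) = 378/(799*(3*x - 10)) - 76/(19035*(2*x + 9)) - 13/(90*(x - 3)) - 31/(2754*(x - 9))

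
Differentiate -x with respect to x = -1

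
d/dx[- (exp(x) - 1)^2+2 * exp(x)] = -2*exp(2*x) + 4*exp(x)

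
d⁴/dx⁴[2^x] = 2^x*log(2)^4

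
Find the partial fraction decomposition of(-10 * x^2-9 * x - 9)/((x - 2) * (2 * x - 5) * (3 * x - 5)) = -466/(5*(3*x - 5)) - 376/(5*(2*x - 5)) + 67/(x - 2)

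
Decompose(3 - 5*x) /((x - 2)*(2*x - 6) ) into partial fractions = 7/(2*(x - 2)) - 6/(x - 3)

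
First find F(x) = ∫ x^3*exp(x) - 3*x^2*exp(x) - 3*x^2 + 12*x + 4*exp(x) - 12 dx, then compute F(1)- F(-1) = -26 - E + 27*exp(-1)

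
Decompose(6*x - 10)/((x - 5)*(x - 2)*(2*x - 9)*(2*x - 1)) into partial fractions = 7/(54*(2*x - 1)) - 17/(10*(2*x - 9)) + 2/(45*(x - 2)) + 20/(27*(x - 5))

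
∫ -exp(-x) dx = exp(-x) + C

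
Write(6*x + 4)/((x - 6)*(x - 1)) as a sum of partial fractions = -2/(x - 1) + 8/(x - 6)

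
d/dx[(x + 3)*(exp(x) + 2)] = x*exp(x) + 4*exp(x) + 2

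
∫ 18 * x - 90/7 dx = 9*x^2 - 90*x/7 + C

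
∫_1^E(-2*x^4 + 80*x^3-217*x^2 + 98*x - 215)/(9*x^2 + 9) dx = -2*(E/3 + 3)^3 - 5*(E/3 + 3)^2 - log(2) + log(1 + exp(2)) + 37*E/9 + 7*exp(2) + 3200/27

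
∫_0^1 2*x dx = 1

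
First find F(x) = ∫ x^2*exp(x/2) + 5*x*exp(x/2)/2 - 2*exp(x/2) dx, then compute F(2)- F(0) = -2 + 4*E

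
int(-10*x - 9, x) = -5*x^2 - 9*x + C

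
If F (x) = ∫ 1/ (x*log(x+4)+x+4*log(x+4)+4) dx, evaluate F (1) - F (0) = -log(1 + log(4)) + log(1 + log(5))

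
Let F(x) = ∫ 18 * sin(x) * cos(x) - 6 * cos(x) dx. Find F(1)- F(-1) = -12*sin(1)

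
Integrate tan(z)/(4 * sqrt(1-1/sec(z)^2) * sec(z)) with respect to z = asec(sec(z))/4 + C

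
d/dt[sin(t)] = cos(t)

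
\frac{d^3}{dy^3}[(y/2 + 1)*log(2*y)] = (4 - y)/(2*y^3)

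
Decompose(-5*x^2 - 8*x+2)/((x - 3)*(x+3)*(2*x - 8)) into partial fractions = -19/(84*(x + 3)) + 67/(12*(x - 3)) - 55/(7*(x - 4))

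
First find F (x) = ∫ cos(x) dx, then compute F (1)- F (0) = sin(1)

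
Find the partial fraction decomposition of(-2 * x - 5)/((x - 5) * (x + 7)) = -3/(4*(x + 7)) - 5/(4*(x - 5))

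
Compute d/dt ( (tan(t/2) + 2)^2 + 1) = (sin(t/2)/cos(t/2) + 2)/cos(t/2)^2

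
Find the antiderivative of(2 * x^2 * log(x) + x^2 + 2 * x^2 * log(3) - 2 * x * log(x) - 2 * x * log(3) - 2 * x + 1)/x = (x - 1)^2*log(3*x) + C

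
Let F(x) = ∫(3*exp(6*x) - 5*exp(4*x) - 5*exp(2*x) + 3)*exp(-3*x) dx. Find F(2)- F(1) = -2*exp(2) - (E - exp(-1))^3 - 2*exp(-1) + 2*exp(-2) + 2*E + (-exp(-2) + exp(2))^3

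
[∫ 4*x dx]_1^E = -2 + 2*exp(2)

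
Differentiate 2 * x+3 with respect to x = 2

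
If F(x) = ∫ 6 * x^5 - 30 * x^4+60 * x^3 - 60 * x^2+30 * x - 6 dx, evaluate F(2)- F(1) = 1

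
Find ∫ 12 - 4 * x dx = -2*x^2 + 12*x + C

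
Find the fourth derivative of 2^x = 2^x*log(2)^4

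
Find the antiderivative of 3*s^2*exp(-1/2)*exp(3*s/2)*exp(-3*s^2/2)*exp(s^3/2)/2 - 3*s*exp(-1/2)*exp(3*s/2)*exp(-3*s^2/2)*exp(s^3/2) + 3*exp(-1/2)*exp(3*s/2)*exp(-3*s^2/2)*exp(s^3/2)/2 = exp((s - 1)^3/2) + C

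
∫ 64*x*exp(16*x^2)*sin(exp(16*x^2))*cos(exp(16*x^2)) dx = sin(exp(16*x^2))^2 + C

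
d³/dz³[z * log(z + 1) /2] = (-z - 3)/(2*z^3 + 6*z^2 + 6*z + 2)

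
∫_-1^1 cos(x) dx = 2*sin(1)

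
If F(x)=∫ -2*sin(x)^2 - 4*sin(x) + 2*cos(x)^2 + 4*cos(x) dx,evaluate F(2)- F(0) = -9 + (cos(2) + sin(2) + 2)^2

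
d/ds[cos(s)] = -sin(s)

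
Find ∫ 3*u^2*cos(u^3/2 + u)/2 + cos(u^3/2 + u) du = sin(u^3/2 + u) + C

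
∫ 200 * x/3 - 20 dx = 100*x^2/3 - 20*x + C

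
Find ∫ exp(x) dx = exp(x) + C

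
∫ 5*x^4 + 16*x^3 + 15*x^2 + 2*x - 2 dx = x^5 + 4*x^4 + 5*x^3 + x^2 - 2*x + C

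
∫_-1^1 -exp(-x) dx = -E + exp(-1)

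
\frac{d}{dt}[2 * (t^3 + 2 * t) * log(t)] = 6*t^2*log(t) + 2*t^2 + 4*log(t) + 4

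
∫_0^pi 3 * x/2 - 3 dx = -3 + 3*(-2 + pi)^2/4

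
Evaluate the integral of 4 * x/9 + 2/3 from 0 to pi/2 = pi^2/18 + pi/3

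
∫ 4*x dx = 2*x^2 + C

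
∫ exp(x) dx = exp(x) + C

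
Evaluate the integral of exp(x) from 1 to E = -E + exp(E)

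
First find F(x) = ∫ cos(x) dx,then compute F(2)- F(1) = -sin(1) + sin(2)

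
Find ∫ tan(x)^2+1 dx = tan(x) + C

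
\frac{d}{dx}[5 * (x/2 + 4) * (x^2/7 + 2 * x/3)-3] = 15*x^2/14 + 190*x/21 + 40/3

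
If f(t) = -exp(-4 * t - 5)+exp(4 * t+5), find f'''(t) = (64*exp(8*t + 10) + 64)*exp(-4*t - 5)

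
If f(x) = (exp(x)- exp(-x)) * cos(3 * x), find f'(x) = (-3*exp(2*x)*sin(3*x) + exp(2*x)*cos(3*x) + 3*sin(3*x) + cos(3*x))*exp(-x)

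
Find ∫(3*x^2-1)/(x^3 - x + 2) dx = log(x^3 - x + 2) + C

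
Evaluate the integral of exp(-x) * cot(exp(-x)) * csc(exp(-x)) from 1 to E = -csc(exp(-1)) + csc(exp(-E))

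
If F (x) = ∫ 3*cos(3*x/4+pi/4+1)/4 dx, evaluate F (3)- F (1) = sin((pi + 13)/4) - sin((pi + 7)/4)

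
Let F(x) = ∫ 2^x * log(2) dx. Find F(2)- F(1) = 2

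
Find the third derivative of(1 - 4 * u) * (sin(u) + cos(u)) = -4*u*sin(u) + 4*u*cos(u) + 13*sin(u) + 11*cos(u)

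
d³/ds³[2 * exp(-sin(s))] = 2*(sin(s) - 3)*exp(-sin(s))*sin(s)*cos(s)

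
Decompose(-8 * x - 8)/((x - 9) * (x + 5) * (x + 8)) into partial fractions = 56/(51*(x + 8)) - 16/(21*(x + 5)) - 40/(119*(x - 9))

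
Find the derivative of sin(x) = cos(x)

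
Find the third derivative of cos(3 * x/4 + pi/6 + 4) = 27*sin(3*x/4 + pi/6 + 4)/64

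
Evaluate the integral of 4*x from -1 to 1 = 0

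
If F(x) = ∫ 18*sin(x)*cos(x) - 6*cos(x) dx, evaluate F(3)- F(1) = -(-1 + 3*sin(1))^2 + (-1 + 3*sin(3))^2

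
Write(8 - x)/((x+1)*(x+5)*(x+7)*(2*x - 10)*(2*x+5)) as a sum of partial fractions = 28/(675*(2*x + 5)) + 5/(864*(x + 7)) - 13/(800*(x + 5)) - 1/(96*(x + 1)) + 1/(7200*(x - 5))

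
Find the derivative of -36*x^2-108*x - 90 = -72*x - 108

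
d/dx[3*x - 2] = 3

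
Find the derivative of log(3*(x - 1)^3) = 3/(x - 1)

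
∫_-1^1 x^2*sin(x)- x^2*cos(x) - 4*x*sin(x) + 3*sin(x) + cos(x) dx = -4*sin(1) + 4*cos(1)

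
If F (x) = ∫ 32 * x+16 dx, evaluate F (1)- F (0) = 32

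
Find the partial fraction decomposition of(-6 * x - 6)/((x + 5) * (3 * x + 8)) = 30/(7*(3*x + 8)) - 24/(7*(x + 5))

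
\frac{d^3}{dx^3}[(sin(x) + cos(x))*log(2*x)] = sqrt(2)*(-x^3*log(x)*cos(x + pi/4) - x^3*log(2)*cos(x + pi/4) - 3*x^2*sin(x + pi/4) - 3*x*cos(x + pi/4) + 2*sin(x + pi/4))/x^3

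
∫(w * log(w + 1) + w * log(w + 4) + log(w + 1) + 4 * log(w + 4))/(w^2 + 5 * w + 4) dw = log(w + 1)*log(w + 4) + C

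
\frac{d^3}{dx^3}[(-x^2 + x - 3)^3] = -120*x^3 + 180*x^2 - 288*x + 114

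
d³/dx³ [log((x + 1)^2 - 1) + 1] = (4*x^3 + 12*x^2 + 24*x + 16)/(x^6 + 6*x^5 + 12*x^4 + 8*x^3)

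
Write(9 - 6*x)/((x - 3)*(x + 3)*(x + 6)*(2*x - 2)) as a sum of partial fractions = -5/(42*(x + 6)) + 3/(16*(x + 3)) - 3/(112*(x - 1)) - 1/(24*(x - 3))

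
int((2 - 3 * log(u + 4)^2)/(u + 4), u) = (2 - log(u + 4)^2)*log(u + 4) + C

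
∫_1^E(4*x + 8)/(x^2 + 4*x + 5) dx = -2*log(10) + 2*log(1 + (2 + E)^2)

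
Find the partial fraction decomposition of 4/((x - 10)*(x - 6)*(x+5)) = 4/(165*(x + 5)) - 1/(11*(x - 6)) + 1/(15*(x - 10))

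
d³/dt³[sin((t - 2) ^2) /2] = -4*t^3*cos(t^2 - 4*t + 4) + 24*t^2*cos(t^2 - 4*t + 4) - 6*t*sin(t^2 - 4*t + 4) - 48*t*cos(t^2 - 4*t + 4) + 12*sin(t^2 - 4*t + 4) + 32*cos(t^2 - 4*t + 4)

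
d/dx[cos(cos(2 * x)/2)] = sin(2*x)*sin(cos(2*x)/2)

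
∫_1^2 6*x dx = 9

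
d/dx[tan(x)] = cos(x)^(-2)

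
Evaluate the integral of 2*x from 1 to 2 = 3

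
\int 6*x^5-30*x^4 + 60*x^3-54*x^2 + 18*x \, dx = x^6 - 6*x^5 + 15*x^4 - 18*x^3 + 9*x^2 + C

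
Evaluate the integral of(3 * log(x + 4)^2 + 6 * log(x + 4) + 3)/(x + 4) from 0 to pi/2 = -(1 + log(4))^3 + (1 + log(pi/2 + 4))^3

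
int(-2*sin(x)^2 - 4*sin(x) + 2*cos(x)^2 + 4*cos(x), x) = (sqrt(2)*sin(x + pi/4) + 2)^2 + C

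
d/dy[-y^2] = -2*y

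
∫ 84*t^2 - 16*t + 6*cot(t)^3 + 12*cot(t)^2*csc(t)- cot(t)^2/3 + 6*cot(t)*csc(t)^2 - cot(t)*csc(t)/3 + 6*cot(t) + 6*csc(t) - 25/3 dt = 28*t^3 - 8*t^2 - 8*t - 3*(cot(t) + csc(t))^2 + cot(t)/3 + csc(t)/3 + C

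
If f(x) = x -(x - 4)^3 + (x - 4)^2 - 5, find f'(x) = -3*x^2 + 26*x - 55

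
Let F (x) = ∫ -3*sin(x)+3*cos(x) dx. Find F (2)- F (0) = -3 + 3*cos(2) + 3*sin(2)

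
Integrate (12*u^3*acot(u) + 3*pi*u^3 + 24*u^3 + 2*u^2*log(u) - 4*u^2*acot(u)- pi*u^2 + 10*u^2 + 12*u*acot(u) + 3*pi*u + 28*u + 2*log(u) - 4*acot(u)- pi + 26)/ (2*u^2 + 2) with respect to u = 6*u^2 + u*log(u) + 7*u - (4*acot(u) + pi)*(-3*u^2 + 2*u + 5)/4 + C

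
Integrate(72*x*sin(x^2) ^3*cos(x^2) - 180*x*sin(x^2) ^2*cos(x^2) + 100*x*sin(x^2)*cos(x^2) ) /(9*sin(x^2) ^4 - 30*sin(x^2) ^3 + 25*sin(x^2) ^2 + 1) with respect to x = log((3*sin(x^2) - 5)^2*sin(x^2)^2 + 1) + C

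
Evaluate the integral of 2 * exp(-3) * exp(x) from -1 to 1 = -2*exp(-4) + 2*exp(-2)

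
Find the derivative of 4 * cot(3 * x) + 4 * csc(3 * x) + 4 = -12*(cos(3*x) + 1)/sin(3*x)^2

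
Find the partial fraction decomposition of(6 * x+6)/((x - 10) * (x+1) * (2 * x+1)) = -4/(7*(2*x + 1)) + 2/(7*(x - 10))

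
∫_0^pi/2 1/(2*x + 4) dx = -log(2)/2 + log(pi/2 + 2)/2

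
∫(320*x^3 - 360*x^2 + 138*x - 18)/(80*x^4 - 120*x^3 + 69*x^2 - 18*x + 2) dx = log((20*x^2 - 15*x + 3)^2 + 1) + C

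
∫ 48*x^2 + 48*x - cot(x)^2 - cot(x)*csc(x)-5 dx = 16*x^3 + 24*x^2 - 4*x + cot(x) + csc(x) + C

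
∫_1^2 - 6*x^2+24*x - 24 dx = -2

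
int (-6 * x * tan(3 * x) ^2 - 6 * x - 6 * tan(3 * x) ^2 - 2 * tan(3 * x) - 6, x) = (-2*x - 2)*tan(3*x) + C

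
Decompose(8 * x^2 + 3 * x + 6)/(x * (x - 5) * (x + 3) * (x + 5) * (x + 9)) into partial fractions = 209/(1008*(x + 9)) - 191/(400*(x + 5)) + 23/(96*(x + 3)) + 221/(5600*(x - 5)) - 2/(225*x)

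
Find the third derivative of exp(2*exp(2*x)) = 16*exp(2*x + 2*exp(2*x)) + 96*exp(4*x + 2*exp(2*x)) + 64*exp(6*x + 2*exp(2*x))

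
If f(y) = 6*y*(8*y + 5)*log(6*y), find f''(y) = (96*y*log(y) + 144*y + 96*y*log(6) + 30)/y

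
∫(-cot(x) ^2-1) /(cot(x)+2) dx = log(cot(x) + 2) + C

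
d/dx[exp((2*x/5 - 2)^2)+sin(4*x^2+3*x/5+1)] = 8*x*exp(4*x^2/25 - 8*x/5 + 4)/25 + 8*x*cos(4*x^2 + 3*x/5 + 1) - 8*exp(4*x^2/25 - 8*x/5 + 4)/5 + 3*cos(4*x^2 + 3*x/5 + 1)/5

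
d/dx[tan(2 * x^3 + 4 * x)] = 6*x^2*tan(2*x^3 + 4*x)^2 + 6*x^2 + 4*tan(2*x^3 + 4*x)^2 + 4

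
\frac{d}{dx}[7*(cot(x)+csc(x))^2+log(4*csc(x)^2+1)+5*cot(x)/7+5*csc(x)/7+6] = 2*(28*(1 - cos(2*x))^2 - 190*sin(x)/7 - 90*sin(2*x)/7 + 10*sin(3*x)/7 + 5*sin(4*x)/7 - 968*cos(x) - 112*cos(2*x) + 72*cos(3*x) - 784)/(58*sin(x) - 21*sin(3*x) + sin(5*x))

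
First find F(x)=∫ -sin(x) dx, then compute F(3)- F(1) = cos(3) - cos(1)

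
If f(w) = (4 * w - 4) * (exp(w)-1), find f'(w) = 4*w*exp(w) - 4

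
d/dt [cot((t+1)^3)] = -3*(t + 1)^2/sin(t^3 + 3*t^2 + 3*t + 1)^2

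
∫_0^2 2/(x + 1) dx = 2*log(3)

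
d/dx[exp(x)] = exp(x)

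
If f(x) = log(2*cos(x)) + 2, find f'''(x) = -2*sin(x)/cos(x)^3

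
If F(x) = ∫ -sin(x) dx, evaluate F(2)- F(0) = -1 + cos(2)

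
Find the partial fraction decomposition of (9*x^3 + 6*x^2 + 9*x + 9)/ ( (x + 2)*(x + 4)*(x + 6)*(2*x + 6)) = 591/(16*(x + 6)) - 507/(8*(x + 4)) + 69/(2*(x + 3)) - 57/(16*(x + 2))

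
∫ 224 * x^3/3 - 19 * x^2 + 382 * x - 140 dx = 56*x^4/3 - 19*x^3/3 + 191*x^2 - 140*x + C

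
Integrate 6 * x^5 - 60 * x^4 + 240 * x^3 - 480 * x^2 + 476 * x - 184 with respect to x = x^6 - 12*x^5 + 60*x^4 - 160*x^3 + 238*x^2 - 184*x + C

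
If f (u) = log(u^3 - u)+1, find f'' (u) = (-3*u^4 - 1)/(u^6 - 2*u^4 + u^2)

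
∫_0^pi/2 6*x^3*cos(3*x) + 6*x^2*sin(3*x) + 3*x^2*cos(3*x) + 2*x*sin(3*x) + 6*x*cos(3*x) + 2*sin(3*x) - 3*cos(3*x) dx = -pi^3/4 - pi - pi^2/4 + 1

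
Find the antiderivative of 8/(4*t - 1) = 2*log(1 - 4*t) + C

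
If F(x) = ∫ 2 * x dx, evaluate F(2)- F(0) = 4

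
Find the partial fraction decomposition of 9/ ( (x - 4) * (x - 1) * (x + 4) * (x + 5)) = -1/(6*(x + 5)) + 9/(40*(x + 4)) - 1/(10*(x - 1)) + 1/(24*(x - 4))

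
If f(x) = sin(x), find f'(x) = cos(x)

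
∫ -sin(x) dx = cos(x) + C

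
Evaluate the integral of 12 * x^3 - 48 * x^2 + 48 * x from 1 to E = (-2 + E)^3*(2 + 3*E) + 5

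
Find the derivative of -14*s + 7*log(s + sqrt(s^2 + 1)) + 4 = (-14*s^2 - 14*s*sqrt(s^2 + 1) + 7*s + 7*sqrt(s^2 + 1) - 14)/(s^2 + s*sqrt(s^2 + 1) + 1)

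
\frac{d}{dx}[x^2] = 2*x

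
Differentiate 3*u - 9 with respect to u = 3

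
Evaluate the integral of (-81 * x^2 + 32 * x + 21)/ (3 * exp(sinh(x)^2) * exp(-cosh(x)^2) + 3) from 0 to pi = E*(-9*pi^3 + 12 + 7*pi + 16*pi^2/3)/(1 + E) - 12*E/(1 + E)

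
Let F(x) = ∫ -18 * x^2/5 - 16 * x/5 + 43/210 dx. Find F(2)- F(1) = -2729/210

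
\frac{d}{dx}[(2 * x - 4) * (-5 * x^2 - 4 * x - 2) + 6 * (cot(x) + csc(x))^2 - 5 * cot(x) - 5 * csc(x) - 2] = -30*x^2 + 24*x + 12 + 12/sin(x) + 5*cos(x)/sin(x)^2 + 5/sin(x)^2 - 24*cos(x)/sin(x)^3 - 24/sin(x)^3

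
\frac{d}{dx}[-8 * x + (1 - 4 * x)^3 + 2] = -192*x^2 + 96*x - 20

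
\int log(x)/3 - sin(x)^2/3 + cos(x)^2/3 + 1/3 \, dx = x*log(x)/3 + sin(2*x)/6 + C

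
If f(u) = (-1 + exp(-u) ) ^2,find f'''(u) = (2*exp(u) - 8)*exp(-2*u)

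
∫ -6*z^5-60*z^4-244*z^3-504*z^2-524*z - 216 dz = -z^6 - 12*z^5 - 61*z^4 - 168*z^3 - 262*z^2 - 216*z + C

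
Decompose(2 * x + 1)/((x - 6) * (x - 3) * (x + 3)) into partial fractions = -5/(54*(x + 3)) - 7/(18*(x - 3)) + 13/(27*(x - 6))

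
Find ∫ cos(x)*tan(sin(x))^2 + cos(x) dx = tan(sin(x)) + C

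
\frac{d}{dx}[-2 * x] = -2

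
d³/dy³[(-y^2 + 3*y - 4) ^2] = 24*y - 36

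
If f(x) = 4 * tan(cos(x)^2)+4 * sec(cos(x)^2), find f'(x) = -8*sin(x)*cos(x)*tan(cos(x)^2)*sec(cos(x)^2) - 4*sin(2*x)*tan(cos(2*x)/2 + 1/2)^2 - 4*sin(2*x)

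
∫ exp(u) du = exp(u) + C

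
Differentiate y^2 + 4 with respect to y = 2*y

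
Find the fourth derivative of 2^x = 2^x*log(2)^4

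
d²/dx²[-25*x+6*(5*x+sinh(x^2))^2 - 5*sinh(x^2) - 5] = 240*x^3*sinh(x^2) - 20*x^2*sinh(x^2) + 48*x^2*cosh(2*x^2) + 360*x*cosh(x^2) + 12*sinh(2*x^2) - 10*cosh(x^2) + 300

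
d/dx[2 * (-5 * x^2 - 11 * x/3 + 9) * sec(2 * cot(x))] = 2*(10*x^2*sin(2/tan(x))/(sin(x)^2*cos(2/tan(x))) - 10*x + 22*x*sin(2/tan(x))/(3*sin(x)^2*cos(2/tan(x))) - 11/3 - 18*sin(2/tan(x))/(sin(x)^2*cos(2/tan(x))))/cos(2/tan(x))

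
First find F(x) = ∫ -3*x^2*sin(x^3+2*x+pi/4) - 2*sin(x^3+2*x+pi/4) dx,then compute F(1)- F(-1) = -sqrt(2)*sin(3)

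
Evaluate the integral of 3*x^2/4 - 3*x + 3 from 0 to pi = (-2 + pi)^3/4 + 2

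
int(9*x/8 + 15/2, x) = 9*x^2/16 + 15*x/2 + C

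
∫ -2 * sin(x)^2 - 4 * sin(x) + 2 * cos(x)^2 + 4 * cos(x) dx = (sqrt(2)*sin(x + pi/4) + 2)^2 + C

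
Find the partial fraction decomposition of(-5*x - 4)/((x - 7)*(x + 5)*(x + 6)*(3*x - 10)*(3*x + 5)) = 3/(1300*(3*x + 5)) + 93/(19250*(3*x - 10)) + 1/(182*(x + 6)) - 7/(1000*(x + 5)) - 1/(1144*(x - 7))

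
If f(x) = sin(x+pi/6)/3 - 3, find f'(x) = cos(x + pi/6)/3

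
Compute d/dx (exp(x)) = exp(x)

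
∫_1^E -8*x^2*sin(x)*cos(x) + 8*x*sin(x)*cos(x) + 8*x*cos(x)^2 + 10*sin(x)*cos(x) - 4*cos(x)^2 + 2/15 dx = -2/15 + 2*E/15 + 5*cos(1)^2 + (-4*E - 5 + 4*exp(2))*cos(E)^2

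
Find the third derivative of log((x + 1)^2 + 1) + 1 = (4*x^3 + 12*x^2 - 8)/(x^6 + 6*x^5 + 18*x^4 + 32*x^3 + 36*x^2 + 24*x + 8)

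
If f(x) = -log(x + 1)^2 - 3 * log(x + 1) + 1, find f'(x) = (-2*log(x + 1) - 3)/(x + 1)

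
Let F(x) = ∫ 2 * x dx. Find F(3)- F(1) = 8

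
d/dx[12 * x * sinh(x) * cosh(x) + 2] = 12*x*cosh(2*x) + 6*sinh(2*x)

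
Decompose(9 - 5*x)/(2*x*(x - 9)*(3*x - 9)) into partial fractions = 1/(18*(x - 3)) - 1/(9*(x - 9)) + 1/(18*x)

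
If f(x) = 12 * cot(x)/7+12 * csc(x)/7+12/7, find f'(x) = -12*(cos(x) + 1)/(7*sin(x)^2)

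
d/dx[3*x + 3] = 3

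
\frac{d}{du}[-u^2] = -2*u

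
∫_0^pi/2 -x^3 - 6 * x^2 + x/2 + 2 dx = (pi/8 + 2)*(-pi^3/8 + pi/2)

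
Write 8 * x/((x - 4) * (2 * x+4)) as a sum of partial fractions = 4/(3*(x + 2)) + 8/(3*(x - 4))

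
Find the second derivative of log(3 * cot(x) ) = (cot(x)^4 - 1)*tan(x)^2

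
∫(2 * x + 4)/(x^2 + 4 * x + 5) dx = log((x + 2)^2 + 1) + C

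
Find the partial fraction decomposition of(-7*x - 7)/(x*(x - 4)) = -35/(4*(x - 4)) + 7/(4*x)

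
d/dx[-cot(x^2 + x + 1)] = (2*x + 1)/sin(x^2 + x + 1)^2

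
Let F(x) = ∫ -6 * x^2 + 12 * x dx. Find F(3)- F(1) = -4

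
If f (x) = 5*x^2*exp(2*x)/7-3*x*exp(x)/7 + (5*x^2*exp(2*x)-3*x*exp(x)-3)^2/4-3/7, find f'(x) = 25*x^4*exp(4*x) + 25*x^3*exp(4*x) - 45*x^3*exp(3*x)/2 - 45*x^2*exp(3*x)/2 - 127*x^2*exp(2*x)/14 - 127*x*exp(2*x)/14 + 57*x*exp(x)/14 + 57*exp(x)/14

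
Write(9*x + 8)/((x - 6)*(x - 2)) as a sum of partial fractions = -13/(2*(x - 2)) + 31/(2*(x - 6))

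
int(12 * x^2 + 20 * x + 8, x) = 4*x^3 + 10*x^2 + 8*x + C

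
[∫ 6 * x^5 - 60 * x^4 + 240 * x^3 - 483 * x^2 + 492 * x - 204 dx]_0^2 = -72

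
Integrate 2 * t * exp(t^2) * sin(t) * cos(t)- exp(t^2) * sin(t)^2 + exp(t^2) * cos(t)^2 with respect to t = exp(t^2)*sin(2*t)/2 + C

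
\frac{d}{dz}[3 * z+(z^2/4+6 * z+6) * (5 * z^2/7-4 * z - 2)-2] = 5*z^3/7 + 69*z^2/7 - 283*z/7 - 33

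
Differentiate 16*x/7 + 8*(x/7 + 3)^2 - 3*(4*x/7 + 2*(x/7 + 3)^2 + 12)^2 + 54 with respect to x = -48*x^3/2401 - 576*x^2/343 - 320*x/7 - 2816/7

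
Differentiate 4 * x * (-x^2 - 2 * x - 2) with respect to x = -12*x^2 - 16*x - 8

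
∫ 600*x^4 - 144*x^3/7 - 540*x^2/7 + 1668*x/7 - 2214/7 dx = 120*x^5 - 36*x^4/7 - 180*x^3/7 + 834*x^2/7 - 2214*x/7 + C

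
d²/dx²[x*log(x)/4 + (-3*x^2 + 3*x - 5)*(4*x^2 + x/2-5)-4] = (-576*x^3 + 252*x^2 - 28*x + 1)/(4*x)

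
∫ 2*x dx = x^2 + C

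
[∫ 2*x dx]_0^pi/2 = pi^2/4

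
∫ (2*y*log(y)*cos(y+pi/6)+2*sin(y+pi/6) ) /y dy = 2*log(y)*sin(y + pi/6) + C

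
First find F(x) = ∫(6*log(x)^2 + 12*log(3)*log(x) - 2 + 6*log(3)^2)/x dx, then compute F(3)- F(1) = -2*log(3) + 14*log(3)^3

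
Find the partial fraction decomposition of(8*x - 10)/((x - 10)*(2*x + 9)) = 92/(29*(2*x + 9)) + 70/(29*(x - 10))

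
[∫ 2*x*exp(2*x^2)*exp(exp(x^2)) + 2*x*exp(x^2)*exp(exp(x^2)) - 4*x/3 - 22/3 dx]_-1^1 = -44/3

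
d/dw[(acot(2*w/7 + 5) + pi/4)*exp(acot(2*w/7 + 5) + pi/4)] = (-28*exp(acot(2*w/7 + 5) + pi/4)*acot(2*w/7 + 5) - 28*exp(acot(2*w/7 + 5) + pi/4) - 7*pi*exp(acot(2*w/7 + 5) + pi/4))/(8*w^2 + 280*w + 2548)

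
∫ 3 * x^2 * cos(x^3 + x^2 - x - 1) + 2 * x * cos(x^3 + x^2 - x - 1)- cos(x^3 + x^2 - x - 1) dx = sin(x^3 + x^2 - x - 1) + C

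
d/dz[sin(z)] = cos(z)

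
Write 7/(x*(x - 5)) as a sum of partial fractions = 7/(5*(x - 5)) - 7/(5*x)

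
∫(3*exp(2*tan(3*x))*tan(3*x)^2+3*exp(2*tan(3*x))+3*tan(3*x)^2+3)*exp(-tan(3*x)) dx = exp(tan(3*x)) - exp(-tan(3*x)) + C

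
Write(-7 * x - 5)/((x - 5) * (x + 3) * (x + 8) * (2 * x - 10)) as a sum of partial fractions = -51/(1690*(x + 8)) + 1/(40*(x + 3)) + 7/(1352*(x - 5)) - 5/(26*(x - 5)^2)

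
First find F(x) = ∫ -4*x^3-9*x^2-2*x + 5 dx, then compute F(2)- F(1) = -34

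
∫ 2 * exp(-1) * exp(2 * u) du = exp(2*u - 1) + C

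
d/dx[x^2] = 2*x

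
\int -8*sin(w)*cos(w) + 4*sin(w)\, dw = (2*cos(w) - 1)^2 + C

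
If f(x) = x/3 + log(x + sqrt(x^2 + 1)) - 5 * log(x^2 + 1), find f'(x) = (x^4 + x^3*sqrt(x^2 + 1) - 27*x^3 - 27*x^2*sqrt(x^2 + 1) + 2*x^2 + x*sqrt(x^2 + 1) - 27*x + 3*sqrt(x^2 + 1) + 1)/(3*x^4 + 3*x^3*sqrt(x^2 + 1) + 6*x^2 + 3*x*sqrt(x^2 + 1) + 3)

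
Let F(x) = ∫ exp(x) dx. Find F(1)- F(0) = -1 + E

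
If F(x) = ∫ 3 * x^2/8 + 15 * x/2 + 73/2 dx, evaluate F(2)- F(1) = 389/8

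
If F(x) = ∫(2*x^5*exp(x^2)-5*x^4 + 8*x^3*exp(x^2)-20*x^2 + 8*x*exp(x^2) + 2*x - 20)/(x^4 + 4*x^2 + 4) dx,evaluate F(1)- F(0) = -35/6 + E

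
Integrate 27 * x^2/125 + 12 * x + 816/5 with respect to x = 9*x^3/125 + 6*x^2 + 816*x/5 + C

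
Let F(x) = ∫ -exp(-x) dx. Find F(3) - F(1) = -exp(-1) + exp(-3)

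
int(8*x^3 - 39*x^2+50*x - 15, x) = 2*x^4 - 13*x^3 + 25*x^2 - 15*x + C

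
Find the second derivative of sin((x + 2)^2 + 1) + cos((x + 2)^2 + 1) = -4*sqrt(2)*x^2*sin(x^2 + 4*x + pi/4 + 5) - 16*sqrt(2)*x*sin(x^2 + 4*x + pi/4 + 5) - 18*sin(x^2 + 4*x + 5) - 14*cos(x^2 + 4*x + 5)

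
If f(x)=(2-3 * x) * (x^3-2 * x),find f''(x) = -36*x^2 + 12*x + 12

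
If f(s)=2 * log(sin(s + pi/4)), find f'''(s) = 4*cos(s + pi/4)/sin(s + pi/4)^3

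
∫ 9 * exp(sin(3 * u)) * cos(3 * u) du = 3*exp(sin(3*u)) + C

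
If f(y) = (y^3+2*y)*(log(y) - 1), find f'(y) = 3*y^2*log(y) - 2*y^2 + 2*log(y)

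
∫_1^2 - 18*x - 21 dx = -48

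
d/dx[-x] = -1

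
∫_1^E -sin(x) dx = cos(E) - cos(1)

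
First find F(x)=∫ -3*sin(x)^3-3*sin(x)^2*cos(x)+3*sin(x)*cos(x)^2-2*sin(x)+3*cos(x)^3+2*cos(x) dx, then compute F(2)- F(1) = -(cos(1) + sin(1))^3 - 2*sin(1) - 2*cos(1) + 2*cos(2) + (cos(2) + sin(2))^3 + 2*sin(2)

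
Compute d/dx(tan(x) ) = cos(x)^(-2)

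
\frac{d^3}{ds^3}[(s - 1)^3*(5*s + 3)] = 120*s - 72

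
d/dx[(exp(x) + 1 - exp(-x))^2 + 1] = (2*exp(4*x) + 2*exp(3*x) + 2*exp(x) - 2)*exp(-2*x)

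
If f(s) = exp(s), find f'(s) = exp(s)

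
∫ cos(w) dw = sin(w) + C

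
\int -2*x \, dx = -x^2 + C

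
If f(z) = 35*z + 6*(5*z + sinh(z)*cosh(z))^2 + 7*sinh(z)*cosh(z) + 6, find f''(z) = 120*z*sinh(2*z) + 24*(cosh(2*z) - 1)^2 + 14*sinh(2*z) + 168*cosh(2*z) + 264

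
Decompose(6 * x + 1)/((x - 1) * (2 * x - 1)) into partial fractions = -8/(2*x - 1) + 7/(x - 1)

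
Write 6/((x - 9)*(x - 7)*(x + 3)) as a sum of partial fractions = 1/(20*(x + 3)) - 3/(10*(x - 7)) + 1/(4*(x - 9))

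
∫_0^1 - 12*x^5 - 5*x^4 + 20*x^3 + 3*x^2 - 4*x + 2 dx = 3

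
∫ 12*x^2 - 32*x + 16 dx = 4*x^3 - 16*x^2 + 16*x + C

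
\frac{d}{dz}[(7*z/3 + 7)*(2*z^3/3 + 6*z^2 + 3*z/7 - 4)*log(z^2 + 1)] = (56*z^5*log(z^2 + 1) + 28*z^5 + 504*z^4*log(z^2 + 1) + 336*z^4 + 830*z^3*log(z^2 + 1) + 774*z^3 + 447*z^2*log(z^2 + 1) - 114*z^2 + 774*z*log(z^2 + 1) - 504*z - 57*log(z^2 + 1))/(9*z^2 + 9)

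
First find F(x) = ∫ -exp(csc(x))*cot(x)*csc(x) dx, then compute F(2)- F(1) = -exp(csc(1)) + exp(csc(2))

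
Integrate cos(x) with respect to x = sin(x) + C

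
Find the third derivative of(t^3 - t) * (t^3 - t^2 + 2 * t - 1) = 120*t^3 - 60*t^2 + 24*t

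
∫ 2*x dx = x^2 + C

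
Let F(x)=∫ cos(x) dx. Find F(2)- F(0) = sin(2)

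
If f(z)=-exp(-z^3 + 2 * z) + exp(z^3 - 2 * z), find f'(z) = 3*z^2*exp(-z^3 + 2*z) + 3*z^2*exp(z^3 - 2*z) - 2*exp(-z^3 + 2*z) - 2*exp(z^3 - 2*z)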